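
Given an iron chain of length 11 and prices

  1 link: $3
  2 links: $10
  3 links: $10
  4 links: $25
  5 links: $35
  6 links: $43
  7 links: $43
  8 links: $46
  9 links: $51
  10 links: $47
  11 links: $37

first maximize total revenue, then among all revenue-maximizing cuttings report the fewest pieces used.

2

Let r[k] be the best obtainable value from length k. For each k, try every first piece i and keep the best of price[i] + r[k−i].
r[1] = 3
r[2] = max(3+3, 10+0) = 10
r[3] = max(3+10, 10+3, 10+0) = 13
r[4] = max(3+13, 10+10, 10+3, 25+0) = 25
r[5] = max(3+25, 10+13, 10+10, 25+3, 35+0) = 35
r[6] = max(3+35, 10+25, 10+13, 25+10, 35+3, 43+0) = 43
r[7] = max(3+43, 10+35, 10+25, …, 43+3, 43+0) = 46
r[8] = max(3+46, 10+43, 10+35, …, 43+3, 46+0) = 53
r[9] = max(3+53, 10+46, 10+43, …, 46+3, 51+0) = 60
r[10] = max(3+60, 10+53, 10+46, …, 51+3, 47+0) = 70
r[11] = max(3+70, 10+60, 10+53, …, 47+3, 37+0) = 78
Maximum revenue is $78.
Now minimize piece count subject to staying optimal: for each k, pieces[k] = 1 + min over i with p[i]+r[k−i]=r[k] of pieces[k−i].
pieces[8] = 2
pieces[9] = 2
pieces[10] = 2
pieces[11] = 2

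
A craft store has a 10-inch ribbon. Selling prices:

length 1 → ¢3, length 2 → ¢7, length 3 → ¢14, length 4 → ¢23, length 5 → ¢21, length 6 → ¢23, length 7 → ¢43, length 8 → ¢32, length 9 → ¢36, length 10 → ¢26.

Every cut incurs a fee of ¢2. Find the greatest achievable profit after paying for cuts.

Build r[k] bottom-up: r[k] = max over allowed piece i of (p[i] + r[k−i]) − 2 per cut.
r[1] = 3
r[2] = 7
r[3] = 14
r[4] = 23
r[5] = 24  (first piece 1, then r[4]=23)
r[6] = 28  (first piece 2, then r[4]=23)
r[7] = 43
r[8] = 44  (first piece 1, then r[7]=43)
r[9] = 48  (first piece 2, then r[7]=43)
r[10] = 55  (first piece 3, then r[7]=43)
One optimal plan: pieces 7 + 3 (1 cut) → ¢57 − ¢2 = ¢55.

55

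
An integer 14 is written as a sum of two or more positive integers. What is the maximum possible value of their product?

Let f[k] be the best product for length k (with at least one cut). For each first piece i, the rest contributes max(k−i, f[k−i]).
f[2] = 1·max(1,0) = 1·1 = 1
f[3] = max(1·2, 2·1) = 2
f[4] = max(1·3, 2·2, 3·1) = 4
f[5] = max(1·4, 2·3, 3·2, 4·1) = 6
f[6] = max(1·6, 2·4, 3·3, 4·2, 5·1) = 9
f[7] = max(1·9, 2·6, 3·4, 4·3, 5·2, 6·1) = 12
f[8] = max(1·12, 2·9, 3·6, …, 6·2, 7·1) = 18
f[9] = max(1·18, 2·12, 3·9, …, 7·2, 8·1) = 27
f[10] = max(1·27, 2·18, 3·12, …, 8·2, 9·1) = 36
f[11] = max(1·36, 2·27, 3·18, …, 9·2, 10·1) = 54
f[12] = max(1·54, 2·36, 3·27, …, 10·2, 11·1) = 81
f[13] = max(1·81, 2·54, 3·36, …, 11·2, 12·1) = 108
f[14] = max(1·108, 2·81, 3·54, …, 12·2, 13·1) = 162
One optimal split: 3 + 3 + 3 + 3 + 2; product 3·3·3·3·2 = 162.

162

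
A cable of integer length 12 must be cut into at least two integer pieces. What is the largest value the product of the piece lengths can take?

Fill f[k] for k=2..12: at each k try every first piece i and multiply by the better of (k−i) uncut or f[k−i].
Small cases: f[2]=1, f[3]=2, f[4]=4, f[5]=6, f[6]=9.
f[7] = max(1·9, 2·6, 3·4, 4·3, 5·2, 6·1) = 12
f[8] = max(1·12, 2·9, 3·6, …, 6·2, 7·1) = 18
f[9] = max(1·18, 2·12, 3·9, …, 7·2, 8·1) = 27
f[10] = max(1·27, 2·18, 3·12, …, 8·2, 9·1) = 36
f[11] = max(1·36, 2·27, 3·18, …, 9·2, 10·1) = 54
f[12] = max(1·54, 2·36, 3·27, …, 10·2, 11·1) = 81
One optimal split: 3 + 3 + 3 + 3; product 3·3·3·3 = 81.

81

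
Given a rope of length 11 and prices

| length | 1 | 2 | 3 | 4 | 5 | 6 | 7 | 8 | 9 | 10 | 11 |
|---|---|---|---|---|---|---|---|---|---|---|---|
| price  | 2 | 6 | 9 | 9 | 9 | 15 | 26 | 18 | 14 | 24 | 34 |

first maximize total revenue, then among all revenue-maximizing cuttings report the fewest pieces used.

Build r[k] bottom-up: r[k] = max over allowed piece i of (p[i] + r[k−i]).
r[1] = 2
r[2] = 6
r[3] = 9
r[4] = 12  (first piece 2, then r[2]=6)
r[5] = 15  (first piece 2, then r[3]=9)
r[6] = 18  (first piece 2, then r[4]=12)
r[7] = 26
r[8] = 28  (first piece 1, then r[7]=26)
r[9] = 32  (first piece 2, then r[7]=26)
r[10] = 35  (first piece 3, then r[7]=26)
r[11] = 38  (first piece 2, then r[9]=32)
Maximum revenue is €38.
Now minimize piece count subject to staying optimal: for each k, pieces[k] = 1 + min over i with p[i]+r[k−i]=r[k] of pieces[k−i].
pieces[8] = 2
pieces[9] = 2
pieces[10] = 2
pieces[11] = 3

3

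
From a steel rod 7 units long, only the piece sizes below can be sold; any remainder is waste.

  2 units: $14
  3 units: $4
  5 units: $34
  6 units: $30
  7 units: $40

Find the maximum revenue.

48

Build f[k] bottom-up: f[k] = max over allowed piece i of (p[i] + f[k−i]).
f[1] = 0
f[2] = 14
f[3] = max(14+0, 4+0) = 14
f[4] = max(14+14, 4+0) = 28
f[5] = max(14+14, 4+14, 34+0) = 34
f[6] = max(14+28, 4+14, 34+0, 30+0) = 42
f[7] = max(14+34, 4+28, 34+14, 30+0, 40+0) = 48
One optimal cutting: 5 + 2 → $48.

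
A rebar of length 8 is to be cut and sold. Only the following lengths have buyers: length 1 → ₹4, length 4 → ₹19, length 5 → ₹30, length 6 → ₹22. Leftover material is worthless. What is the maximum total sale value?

Let best[k] be the best obtainable value from length k. For each k, try every first piece i and keep the best of price[i] + best[k−i].
best[1] = 4
best[2] = 8  (first piece 1, then best[1]=4)
best[3] = 12  (first piece 1, then best[2]=8)
best[4] = max(4+12, 19+0) = 19
best[5] = max(4+19, 19+4, 30+0) = 30
best[6] = max(4+30, 19+8, 30+4, 22+0) = 34
best[7] = max(4+34, 19+12, 30+8, 22+4) = 38
best[8] = max(4+38, 19+19, 30+12, 22+8) = 42
One optimal cutting: 5 + 1 + 1 + 1 → ₹42.

42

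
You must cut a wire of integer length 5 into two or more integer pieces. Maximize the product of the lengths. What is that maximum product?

Let P[k] be the best product for length k (with at least one cut). For each first piece i, the rest contributes max(k−i, P[k−i]).
P[2] = 1·max(1,0) = 1·1 = 1
P[3] = 1·max(2,1) = 1·2 = 2
P[4] = 2·max(2,1) = 2·2 = 4
P[5] = 2·max(3,2) = 2·3 = 6
One optimal split: 3 + 2; product 3·2 = 6.

6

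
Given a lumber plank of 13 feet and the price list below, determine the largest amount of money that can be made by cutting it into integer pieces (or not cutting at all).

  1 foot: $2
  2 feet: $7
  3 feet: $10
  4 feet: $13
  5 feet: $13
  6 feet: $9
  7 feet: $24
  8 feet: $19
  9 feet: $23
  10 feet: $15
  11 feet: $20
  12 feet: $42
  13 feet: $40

45

Build R[k] bottom-up: R[k] = max over allowed piece i of (p[i] + R[k−i]).
R[1] = 2
R[2] = max(2+2, 7+0) = 7
R[3] = max(2+7, 7+2, 10+0) = 10
R[4] = max(2+10, 7+7, 10+2, 13+0) = 14
R[5] = max(2+14, 7+10, 10+7, 13+2, 13+0) = 17
R[6] = max(2+17, 7+14, 10+10, 13+7, 13+2, 9+0) = 21
R[7] = max(2+21, 7+17, 10+14, …, 9+2, 24+0) = 24
R[8] = max(2+24, 7+21, 10+17, …, 24+2, 19+0) = 28
R[9] = max(2+28, 7+24, 10+21, …, 19+2, 23+0) = 31
R[10] = max(2+31, 7+28, 10+24, …, 23+2, 15+0) = 35
R[11] = max(2+35, 7+31, 10+28, …, 15+2, 20+0) = 38
R[12] = max(2+38, 7+35, 10+31, …, 20+2, 42+0) = 42
R[13] = max(2+42, 7+38, 10+35, …, 42+2, 40+0) = 45
One optimal cutting: 3 + 2 + 2 + 2 + 2 + 2 → $10 + $7 + $7 + $7 + $7 + $7 = $45.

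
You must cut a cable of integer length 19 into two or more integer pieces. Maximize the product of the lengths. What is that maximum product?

Let m[k] be the best product for length k (with at least one cut). For each first piece i, the rest contributes max(k−i, m[k−i]).
Small cases: m[2]=1, m[3]=2, m[4]=4, m[5]=6, m[6]=9, m[7]=12, m[8]=18, m[9]=27, m[10]=36, m[11]=54, m[12]=81.
m[13] = 2*max(11,54) = 2*54 = 108
m[14] = 2*max(12,81) = 2*81 = 162
m[15] = 3*max(12,81) = 3*81 = 243
m[16] = 2*max(14,162) = 2*162 = 324
m[17] = 2*max(15,243) = 2*243 = 486
m[18] = 3*max(15,243) = 3*243 = 729
m[19] = 2*max(17,486) = 2*486 = 972
One optimal split: 3 + 3 + 3 + 3 + 3 + 2 + 2; product 3*3*3*3*3*2*2 = 972.

972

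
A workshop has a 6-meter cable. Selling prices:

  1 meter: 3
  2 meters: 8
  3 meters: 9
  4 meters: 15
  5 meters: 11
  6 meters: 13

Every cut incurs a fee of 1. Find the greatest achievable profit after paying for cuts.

Build net[k] bottom-up: net[k] = max over allowed piece i of (p[i] + net[k−i]) − 1 per cut.
net[1] = 3
net[2] = 8
net[3] = 10  (first piece 1, then net[2]=8)
net[4] = 15  (first piece 2, then net[2]=8)
net[5] = 17  (first piece 1, then net[4]=15)
net[6] = 22  (first piece 2, then net[4]=15)
One optimal plan: pieces 2 + 2 + 2 (2 cuts) → 24 − 2 = 22.

22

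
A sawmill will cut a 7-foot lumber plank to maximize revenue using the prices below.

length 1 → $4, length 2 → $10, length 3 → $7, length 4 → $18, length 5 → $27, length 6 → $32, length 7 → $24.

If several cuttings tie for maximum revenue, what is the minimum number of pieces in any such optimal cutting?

2

Consider every possible first cut. r[k] is the best of p[i]+r[k−i] over all sellable i≤k.
r[1] = 4
r[2] = max(4+4, 10+0) = 10
r[3] = max(4+10, 10+4, 7+0) = 14
r[4] = max(4+14, 10+10, 7+4, 18+0) = 20
r[5] = max(4+20, 10+14, 7+10, 18+4, 27+0) = 27
r[6] = max(4+27, 10+20, 7+14, 18+10, 27+4, 32+0) = 32
r[7] = max(4+32, 10+27, 7+20, …, 32+4, 24+0) = 37
Maximum revenue is $37.
Now minimize piece count subject to staying optimal: for each k, pieces[k] = 1 + min over i with p[i]+r[k−i]=r[k] of pieces[k−i].
pieces[4] = 2
pieces[5] = 1
pieces[6] = 1
pieces[7] = 2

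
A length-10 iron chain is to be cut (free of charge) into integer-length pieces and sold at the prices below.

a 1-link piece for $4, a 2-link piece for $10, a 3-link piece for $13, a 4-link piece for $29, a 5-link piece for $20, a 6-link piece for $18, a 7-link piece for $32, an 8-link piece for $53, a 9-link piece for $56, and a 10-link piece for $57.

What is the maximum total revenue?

68

Consider every possible first cut. R[k] is the best of p[i]+R[k−i] over all sellable i≤k.
R[1] = 4
R[2] = 10
R[3] = 14  (first piece 1, then R[2]=10)
R[4] = 29
R[5] = 33  (first piece 1, then R[4]=29)
R[6] = 39  (first piece 2, then R[4]=29)
R[7] = 43  (first piece 1, then R[6]=39)
R[8] = 58  (first piece 4, then R[4]=29)
R[9] = 62  (first piece 1, then R[8]=58)
R[10] = 68  (first piece 2, then R[8]=58)
One optimal cutting: 4 + 4 + 2 → $29 + $29 + $10 = $68.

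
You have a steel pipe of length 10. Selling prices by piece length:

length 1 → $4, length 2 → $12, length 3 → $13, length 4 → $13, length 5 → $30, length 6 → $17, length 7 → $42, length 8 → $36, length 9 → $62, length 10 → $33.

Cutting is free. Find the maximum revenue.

66

Build best[k] bottom-up: best[k] = max over allowed piece i of (p[i] + best[k−i]).
best[1] = 4
best[2] = 12
best[3] = 16  (first piece 1, then best[2]=12)
best[4] = 24  (first piece 2, then best[2]=12)
best[5] = 30
best[6] = 36  (first piece 2, then best[4]=24)
best[7] = 42  (first piece 2, then best[5]=30)
best[8] = 48  (first piece 2, then best[6]=36)
best[9] = 62
best[10] = 66  (first piece 1, then best[9]=62)
One optimal cutting: 9 + 1 → $62 + $4 = $66.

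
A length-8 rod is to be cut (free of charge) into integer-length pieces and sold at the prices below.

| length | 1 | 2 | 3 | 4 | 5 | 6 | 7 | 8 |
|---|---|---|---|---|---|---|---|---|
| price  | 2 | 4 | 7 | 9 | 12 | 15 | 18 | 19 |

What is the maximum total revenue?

Build r[k] bottom-up: r[k] = max over allowed piece i of (p[i] + r[k−i]).
r[1] = 2
r[2] = max(2+2, 4+0) = 4
r[3] = max(2+4, 4+2, 7+0) = 7
r[4] = max(2+7, 4+4, 7+2, 9+0) = 9
r[5] = max(2+9, 4+7, 7+4, 9+2, 12+0) = 12
r[6] = max(2+12, 4+9, 7+7, 9+4, 12+2, 15+0) = 15
r[7] = max(2+15, 4+12, 7+9, …, 15+2, 18+0) = 18
r[8] = max(2+18, 4+15, 7+12, …, 18+2, 19+0) = 20
One optimal cutting: 7 + 1 → €18 + €2 = €20.

20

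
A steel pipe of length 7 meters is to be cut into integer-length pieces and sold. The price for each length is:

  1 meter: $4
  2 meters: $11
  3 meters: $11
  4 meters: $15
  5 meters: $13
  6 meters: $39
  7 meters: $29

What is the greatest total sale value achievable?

43

Let v[k] be the best obtainable value from length k. For each k, try every first piece i and keep the best of price[i] + v[k−i].
v[1] = 4
v[2] = max(4+4, 11+0) = 11
v[3] = max(4+11, 11+4, 11+0) = 15
v[4] = max(4+15, 11+11, 11+4, 15+0) = 22
v[5] = max(4+22, 11+15, 11+11, 15+4, 13+0) = 26
v[6] = max(4+26, 11+22, 11+15, 15+11, 13+4, 39+0) = 39
v[7] = max(4+39, 11+26, 11+22, …, 39+4, 29+0) = 43
One optimal cutting: 6 + 1 → $39 + $4 = $43.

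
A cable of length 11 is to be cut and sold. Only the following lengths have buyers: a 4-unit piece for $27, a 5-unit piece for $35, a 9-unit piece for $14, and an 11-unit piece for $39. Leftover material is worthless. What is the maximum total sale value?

Build best[k] bottom-up: best[k] = max over allowed piece i of (p[i] + best[k−i]).
best[1] = 0
best[2] = 0
best[3] = 0
best[4] = 27
best[5] = max(27+0, 35+0) = 35
best[6] = max(27+0, 35+0) = 35
best[7] = max(27+0, 35+0) = 35
best[8] = max(27+27, 35+0) = 54
best[9] = max(27+35, 35+27, 14+0) = 62
best[10] = max(27+35, 35+35, 14+0) = 70
best[11] = max(27+35, 35+35, 14+0, 39+0) = 70
One optimal cutting: pieces 5 + 5 with 1 unit of scrap → $70.

70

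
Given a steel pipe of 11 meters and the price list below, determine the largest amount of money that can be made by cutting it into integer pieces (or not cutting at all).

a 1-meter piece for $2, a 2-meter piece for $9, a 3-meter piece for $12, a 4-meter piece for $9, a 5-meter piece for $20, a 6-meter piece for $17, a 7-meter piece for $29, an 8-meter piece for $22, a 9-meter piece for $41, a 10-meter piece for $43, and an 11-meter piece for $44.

Build v[k] bottom-up: v[k] = max over allowed piece i of (p[i] + v[k−i]).
v[1] = 2
v[2] = 9
v[3] = 12
v[4] = 18  (first piece 2, then v[2]=9)
v[5] = 21  (first piece 2, then v[3]=12)
v[6] = 27  (first piece 2, then v[4]=18)
v[7] = 30  (first piece 2, then v[5]=21)
v[8] = 36  (first piece 2, then v[6]=27)
v[9] = 41
v[10] = 45  (first piece 2, then v[8]=36)
v[11] = 50  (first piece 2, then v[9]=41)
One optimal cutting: 9 + 2 → $41 + $9 = $50.

50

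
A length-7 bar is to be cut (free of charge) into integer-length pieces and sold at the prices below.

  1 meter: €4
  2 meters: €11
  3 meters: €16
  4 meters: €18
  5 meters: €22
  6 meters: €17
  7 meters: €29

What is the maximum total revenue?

38

Let r[k] be the best obtainable value from length k. For each k, try every first piece i and keep the best of price[i] + r[k−i].
r[1] = 4
r[2] = max(4+4, 11+0) = 11
r[3] = max(4+11, 11+4, 16+0) = 16
r[4] = max(4+16, 11+11, 16+4, 18+0) = 22
r[5] = max(4+22, 11+16, 16+11, 18+4, 22+0) = 27
r[6] = max(4+27, 11+22, 16+16, 18+11, 22+4, 17+0) = 33
r[7] = max(4+33, 11+27, 16+22, …, 17+4, 29+0) = 38
One optimal cutting: 3 + 2 + 2 → €16 + €11 + €11 = €38.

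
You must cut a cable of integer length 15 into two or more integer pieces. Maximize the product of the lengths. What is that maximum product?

Define prod[k] = max over 1≤i<k of i · max(k−i, prod[k−i]); the inner max lets the remainder stay uncut if that's better.
prod[2] = 1·max(1,0) = 1·1 = 1
prod[3] = 1·max(2,1) = 1·2 = 2
prod[4] = 2·max(2,1) = 2·2 = 4
prod[5] = 2·max(3,2) = 2·3 = 6
prod[6] = 3·max(3,2) = 3·3 = 9
prod[7] = 2·max(5,6) = 2·6 = 12
prod[8] = 2·max(6,9) = 2·9 = 18
prod[9] = 3·max(6,9) = 3·9 = 27
prod[10] = 2·max(8,18) = 2·18 = 36
prod[11] = 2·max(9,27) = 2·27 = 54
prod[12] = 3·max(9,27) = 3·27 = 81
prod[13] = 2·max(11,54) = 2·54 = 108
prod[14] = 2·max(12,81) = 2·81 = 162
prod[15] = 3·max(12,81) = 3·81 = 243
One optimal split: 3 + 3 + 3 + 3 + 3; product 3·3·3·3·3 = 243.

243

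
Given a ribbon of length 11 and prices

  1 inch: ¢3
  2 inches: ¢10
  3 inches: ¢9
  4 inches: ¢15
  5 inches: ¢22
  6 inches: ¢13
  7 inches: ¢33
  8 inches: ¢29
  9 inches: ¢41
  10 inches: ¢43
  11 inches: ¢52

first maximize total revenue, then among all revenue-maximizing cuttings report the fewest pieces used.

Build r[k] bottom-up: r[k] = max over allowed piece i of (p[i] + r[k−i]).
r[1] = 3
r[2] = max(3+3, 10+0) = 10
r[3] = max(3+10, 10+3, 9+0) = 13
r[4] = max(3+13, 10+10, 9+3, 15+0) = 20
r[5] = max(3+20, 10+13, 9+10, 15+3, 22+0) = 23
r[6] = max(3+23, 10+20, 9+13, 15+10, 22+3, 13+0) = 30
r[7] = max(3+30, 10+23, 9+20, …, 13+3, 33+0) = 33
r[8] = max(3+33, 10+30, 9+23, …, 33+3, 29+0) = 40
r[9] = max(3+40, 10+33, 9+30, …, 29+3, 41+0) = 43
r[10] = max(3+43, 10+40, 9+33, …, 41+3, 43+0) = 50
r[11] = max(3+50, 10+43, 9+40, …, 43+3, 52+0) = 53
Maximum revenue is ¢53.
Now minimize piece count subject to staying optimal: for each k, pieces[k] = 1 + min over i with p[i]+r[k−i]=r[k] of pieces[k−i].
pieces[8] = 4
pieces[9] = 2
pieces[10] = 5
pieces[11] = 3

3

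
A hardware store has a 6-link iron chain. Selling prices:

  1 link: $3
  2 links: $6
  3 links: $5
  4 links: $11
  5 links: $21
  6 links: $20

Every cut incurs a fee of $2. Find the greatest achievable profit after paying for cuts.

Consider every possible first cut. r[k] is the best of p[i]+r[k−i] over all sellable i≤k, charging 2 whenever i<k.
r[1] = 3
r[2] = max(3+3-2, 6+0) = 6
r[3] = max(3+6-2, 6+3-2, 5+0) = 7
r[4] = max(3+7-2, 6+6-2, 5+3-2, 11+0) = 11
r[5] = max(3+11-2, 6+7-2, 5+6-2, 11+3-2, 21+0) = 21
r[6] = max(3+21-2, 6+11-2, 5+7-2, 11+6-2, 21+3-2, 20+0) = 22
One optimal plan: pieces 5 + 1 (1 cut) → $24 − $2 = $22.

22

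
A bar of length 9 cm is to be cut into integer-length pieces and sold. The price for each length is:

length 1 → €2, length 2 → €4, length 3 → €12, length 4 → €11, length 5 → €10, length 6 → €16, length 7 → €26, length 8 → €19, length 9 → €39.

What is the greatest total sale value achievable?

39

Build R[k] bottom-up: R[k] = max over allowed piece i of (p[i] + R[k−i]).
R[1] = 2
R[2] = max(2+2, 4+0) = 4
R[3] = max(2+4, 4+2, 12+0) = 12
R[4] = max(2+12, 4+4, 12+2, 11+0) = 14
R[5] = max(2+14, 4+12, 12+4, 11+2, 10+0) = 16
R[6] = max(2+16, 4+14, 12+12, 11+4, 10+2, 16+0) = 24
R[7] = max(2+24, 4+16, 12+14, …, 16+2, 26+0) = 26
R[8] = max(2+26, 4+24, 12+16, …, 26+2, 19+0) = 28
R[9] = max(2+28, 4+26, 12+24, …, 19+2, 39+0) = 39
Best is to sell the whole 9-cm piece uncut for €39.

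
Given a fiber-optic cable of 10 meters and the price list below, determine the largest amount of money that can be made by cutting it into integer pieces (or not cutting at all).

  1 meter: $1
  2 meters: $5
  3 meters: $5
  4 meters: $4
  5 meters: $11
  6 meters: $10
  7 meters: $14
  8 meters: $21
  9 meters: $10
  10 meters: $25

26

Consider every possible first cut. R[k] is the best of p[i]+R[k−i] over all sellable i≤k.
R[1] = 1
R[2] = 5
R[3] = 6  (first piece 1, then R[2]=5)
R[4] = 10  (first piece 2, then R[2]=5)
R[5] = 11  (first piece 1, then R[4]=10)
R[6] = 15  (first piece 2, then R[4]=10)
R[7] = 16  (first piece 1, then R[6]=15)
R[8] = 21
R[9] = 22  (first piece 1, then R[8]=21)
R[10] = 26  (first piece 2, then R[8]=21)
One optimal cutting: 8 + 2 → $21 + $5 = $26.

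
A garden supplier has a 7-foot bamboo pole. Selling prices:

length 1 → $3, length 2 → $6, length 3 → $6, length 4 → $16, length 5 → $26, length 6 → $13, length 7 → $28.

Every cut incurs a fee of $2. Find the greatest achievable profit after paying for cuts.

Let v[k] be the best obtainable value from length k. For each k, try every first piece i and keep the best of price[i] + v[k−i] minus the 2 cut fee when i<k.
v[1] = 3
v[2] = max(3+3-2, 6+0) = 6
v[3] = max(3+6-2, 6+3-2, 6+0) = 7
v[4] = max(3+7-2, 6+6-2, 6+3-2, 16+0) = 16
v[5] = max(3+16-2, 6+7-2, 6+6-2, 16+3-2, 26+0) = 26
v[6] = max(3+26-2, 6+16-2, 6+7-2, 16+6-2, 26+3-2, 13+0) = 27
v[7] = max(3+27-2, 6+26-2, 6+16-2, …, 13+3-2, 28+0) = 30
One optimal plan: pieces 5 + 2 (1 cut) → $32 − $2 = $30.

30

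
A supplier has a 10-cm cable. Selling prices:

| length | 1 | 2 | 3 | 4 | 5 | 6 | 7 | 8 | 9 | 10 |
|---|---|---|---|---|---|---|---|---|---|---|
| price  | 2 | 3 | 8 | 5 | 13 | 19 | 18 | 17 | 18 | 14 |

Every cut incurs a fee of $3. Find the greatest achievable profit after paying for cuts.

Build net[k] bottom-up: net[k] = max over allowed piece i of (p[i] + net[k−i]) − 3 per cut.
net[1] = 2
net[2] = max(2+2-3, 3+0) = 3
net[3] = max(2+3-3, 3+2-3, 8+0) = 8
net[4] = max(2+8-3, 3+3-3, 8+2-3, 5+0) = 7
net[5] = max(2+7-3, 3+8-3, 8+3-3, 5+2-3, 13+0) = 13
net[6] = max(2+13-3, 3+7-3, 8+8-3, 5+3-3, 13+2-3, 19+0) = 19
net[7] = max(2+19-3, 3+13-3, 8+7-3, …, 19+2-3, 18+0) = 18
net[8] = max(2+18-3, 3+19-3, 8+13-3, …, 18+2-3, 17+0) = 19
net[9] = max(2+19-3, 3+18-3, 8+19-3, …, 17+2-3, 18+0) = 24
net[10] = max(2+24-3, 3+19-3, 8+18-3, …, 18+2-3, 14+0) = 23
One optimal plan: pieces 6 + 3 + 1 (2 cuts) → $29 − $6 = $23.

23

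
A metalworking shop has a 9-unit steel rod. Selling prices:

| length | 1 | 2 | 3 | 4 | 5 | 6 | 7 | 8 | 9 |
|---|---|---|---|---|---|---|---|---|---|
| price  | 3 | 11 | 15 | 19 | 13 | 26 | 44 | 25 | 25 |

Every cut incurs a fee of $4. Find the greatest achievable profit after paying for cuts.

51

Build r[k] bottom-up: r[k] = max over allowed piece i of (p[i] + r[k−i]) − 4 per cut.
r[1] = 3
r[2] = max(3+3-4, 11+0) = 11
r[3] = max(3+11-4, 11+3-4, 15+0) = 15
r[4] = max(3+15-4, 11+11-4, 15+3-4, 19+0) = 19
r[5] = max(3+19-4, 11+15-4, 15+11-4, 19+3-4, 13+0) = 22
r[6] = max(3+22-4, 11+19-4, 15+15-4, 19+11-4, 13+3-4, 26+0) = 26
r[7] = max(3+26-4, 11+22-4, 15+19-4, …, 26+3-4, 44+0) = 44
r[8] = max(3+44-4, 11+26-4, 15+22-4, …, 44+3-4, 25+0) = 43
r[9] = max(3+43-4, 11+44-4, 15+26-4, …, 25+3-4, 25+0) = 51
One optimal plan: pieces 7 + 2 (1 cut) → $55 − $4 = $51.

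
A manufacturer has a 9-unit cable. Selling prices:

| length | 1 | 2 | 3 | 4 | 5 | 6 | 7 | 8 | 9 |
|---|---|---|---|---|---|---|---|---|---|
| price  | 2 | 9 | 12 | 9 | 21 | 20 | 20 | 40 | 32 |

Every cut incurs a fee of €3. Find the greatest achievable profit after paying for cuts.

39

Build r[k] bottom-up: r[k] = max over allowed piece i of (p[i] + r[k−i]) − 3 per cut.
r[1] = 2
r[2] = max(2+2-3, 9+0) = 9
r[3] = max(2+9-3, 9+2-3, 12+0) = 12
r[4] = max(2+12-3, 9+9-3, 12+2-3, 9+0) = 15
r[5] = max(2+15-3, 9+12-3, 12+9-3, 9+2-3, 21+0) = 21
r[6] = max(2+21-3, 9+15-3, 12+12-3, 9+9-3, 21+2-3, 20+0) = 21
r[7] = max(2+21-3, 9+21-3, 12+15-3, …, 20+2-3, 20+0) = 27
r[8] = max(2+27-3, 9+21-3, 12+21-3, …, 20+2-3, 40+0) = 40
r[9] = max(2+40-3, 9+27-3, 12+21-3, …, 40+2-3, 32+0) = 39
One optimal plan: pieces 8 + 1 (1 cut) → €42 − €3 = €39.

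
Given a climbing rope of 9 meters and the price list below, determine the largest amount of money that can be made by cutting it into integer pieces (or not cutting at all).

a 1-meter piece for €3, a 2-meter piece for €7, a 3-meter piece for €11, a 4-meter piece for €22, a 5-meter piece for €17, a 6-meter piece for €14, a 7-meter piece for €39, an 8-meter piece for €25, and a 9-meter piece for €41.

Consider every possible first cut. r[k] is the best of p[i]+r[k−i] over all sellable i≤k.
r[1] = 3
r[2] = 7
r[3] = 11
r[4] = 22
r[5] = 25  (first piece 1, then r[4]=22)
r[6] = 29  (first piece 2, then r[4]=22)
r[7] = 39
r[8] = 44  (first piece 4, then r[4]=22)
r[9] = 47  (first piece 1, then r[8]=44)
One optimal cutting: 4 + 4 + 1 → €22 + €22 + €3 = €47.

47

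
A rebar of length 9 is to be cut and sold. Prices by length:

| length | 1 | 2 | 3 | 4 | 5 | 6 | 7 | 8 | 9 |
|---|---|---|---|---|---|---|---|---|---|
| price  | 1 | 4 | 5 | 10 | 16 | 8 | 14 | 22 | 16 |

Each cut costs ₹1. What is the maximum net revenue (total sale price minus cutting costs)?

25

Let v[k] be the best obtainable value from length k. For each k, try every first piece i and keep the best of price[i] + v[k−i] minus the 1 cut fee when i<k.
v[1] = 1
v[2] = max(1+1-1, 4+0) = 4
v[3] = max(1+4-1, 4+1-1, 5+0) = 5
v[4] = max(1+5-1, 4+4-1, 5+1-1, 10+0) = 10
v[5] = max(1+10-1, 4+5-1, 5+4-1, 10+1-1, 16+0) = 16
v[6] = max(1+16-1, 4+10-1, 5+5-1, 10+4-1, 16+1-1, 8+0) = 16
v[7] = max(1+16-1, 4+16-1, 5+10-1, …, 8+1-1, 14+0) = 19
v[8] = max(1+19-1, 4+16-1, 5+16-1, …, 14+1-1, 22+0) = 22
v[9] = max(1+22-1, 4+19-1, 5+16-1, …, 22+1-1, 16+0) = 25
One optimal plan: pieces 5 + 4 (1 cut) → ₹26 − ₹1 = ₹25.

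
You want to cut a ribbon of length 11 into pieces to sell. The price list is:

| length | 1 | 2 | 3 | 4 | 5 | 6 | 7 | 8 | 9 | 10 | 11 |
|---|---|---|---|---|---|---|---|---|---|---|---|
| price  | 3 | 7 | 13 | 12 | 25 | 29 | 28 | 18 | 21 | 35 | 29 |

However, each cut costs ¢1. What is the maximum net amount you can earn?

53

Build net[k] bottom-up: net[k] = max over allowed piece i of (p[i] + net[k−i]) − 1 per cut.
net[1] = 3
net[2] = 7
net[3] = 13
net[4] = 15  (first piece 1, then net[3]=13)
net[5] = 25
net[6] = 29
net[7] = 31  (first piece 1, then net[6]=29)
net[8] = 37  (first piece 3, then net[5]=25)
net[9] = 41  (first piece 3, then net[6]=29)
net[10] = 49  (first piece 5, then net[5]=25)
net[11] = 53  (first piece 5, then net[6]=29)
One optimal plan: pieces 6 + 5 (1 cut) → ¢54 − ¢1 = ¢53.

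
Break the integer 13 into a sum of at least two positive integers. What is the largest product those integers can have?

108

Let prod[k] be the best product for length k (with at least one cut). For each first piece i, the rest contributes max(k−i, prod[k−i]).
Small cases: prod[2]=1, prod[3]=2, prod[4]=4, prod[5]=6, prod[6]=9, prod[7]=12.
prod[8] = 2*max(6,9) = 2*9 = 18
prod[9] = 3*max(6,9) = 3*9 = 27
prod[10] = 2*max(8,18) = 2*18 = 36
prod[11] = 2*max(9,27) = 2*27 = 54
prod[12] = 3*max(9,27) = 3*27 = 81
prod[13] = 2*max(11,54) = 2*54 = 108
One optimal split: 3 + 3 + 3 + 2 + 2; product 3*3*3*2*2 = 108.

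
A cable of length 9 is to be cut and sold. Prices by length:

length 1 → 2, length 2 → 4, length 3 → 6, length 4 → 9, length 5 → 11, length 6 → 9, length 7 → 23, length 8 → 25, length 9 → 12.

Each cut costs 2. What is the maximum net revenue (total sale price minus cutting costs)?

Build net[k] bottom-up: net[k] = max over allowed piece i of (p[i] + net[k−i]) − 2 per cut.
net[1] = 2
net[2] = 4
net[3] = 6
net[4] = 9
net[5] = 11
net[6] = 11  (first piece 1, then net[5]=11)
net[7] = 23
net[8] = 25
net[9] = 25  (first piece 1, then net[8]=25)
One optimal plan: pieces 8 + 1 (1 cut) → 27 − 2 = 25.

25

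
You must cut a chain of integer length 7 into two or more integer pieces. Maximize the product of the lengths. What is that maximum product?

12

Let P[k] be the best product for length k (with at least one cut). For each first piece i, the rest contributes max(k−i, P[k−i]).
P[2] = 1*max(1,0) = 1*1 = 1
P[3] = max(1*2, 2*1) = 2
P[4] = max(1*3, 2*2, 3*1) = 4
P[5] = max(1*4, 2*3, 3*2, 4*1) = 6
P[6] = max(1*6, 2*4, 3*3, 4*2, 5*1) = 9
P[7] = max(1*9, 2*6, 3*4, 4*3, 5*2, 6*1) = 12
One optimal split: 3 + 2 + 2; product 3*2*2 = 12.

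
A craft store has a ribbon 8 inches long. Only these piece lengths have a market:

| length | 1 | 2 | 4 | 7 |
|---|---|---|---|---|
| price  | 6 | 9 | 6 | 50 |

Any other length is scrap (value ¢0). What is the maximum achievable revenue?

Let f[k] be the best obtainable value from length k. For each k, try every first piece i and keep the best of price[i] + f[k−i].
f[1] = 6
f[2] = max(6+6, 9+0) = 12
f[3] = max(6+12, 9+6) = 18
f[4] = max(6+18, 9+12, 6+0) = 24
f[5] = max(6+24, 9+18, 6+6) = 30
f[6] = max(6+30, 9+24, 6+12) = 36
f[7] = max(6+36, 9+30, 6+18, 50+0) = 50
f[8] = max(6+50, 9+36, 6+24, 50+6) = 56
One optimal cutting: 7 + 1 → ¢56.

56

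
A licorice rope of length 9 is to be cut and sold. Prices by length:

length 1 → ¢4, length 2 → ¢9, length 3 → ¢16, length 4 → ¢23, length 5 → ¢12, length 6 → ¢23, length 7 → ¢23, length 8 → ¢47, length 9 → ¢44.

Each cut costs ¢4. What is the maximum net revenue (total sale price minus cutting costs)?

Let v[k] be the best obtainable value from length k. For each k, try every first piece i and keep the best of price[i] + v[k−i] minus the 4 cut fee when i<k.
v[1] = 4
v[2] = max(4+4-4, 9+0) = 9
v[3] = max(4+9-4, 9+4-4, 16+0) = 16
v[4] = max(4+16-4, 9+9-4, 16+4-4, 23+0) = 23
v[5] = max(4+23-4, 9+16-4, 16+9-4, 23+4-4, 12+0) = 23
v[6] = max(4+23-4, 9+23-4, 16+16-4, 23+9-4, 12+4-4, 23+0) = 28
v[7] = max(4+28-4, 9+23-4, 16+23-4, …, 23+4-4, 23+0) = 35
v[8] = max(4+35-4, 9+28-4, 16+23-4, …, 23+4-4, 47+0) = 47
v[9] = max(4+47-4, 9+35-4, 16+28-4, …, 47+4-4, 44+0) = 47
One optimal plan: pieces 8 + 1 (1 cut) → ¢51 − ¢4 = ¢47.

47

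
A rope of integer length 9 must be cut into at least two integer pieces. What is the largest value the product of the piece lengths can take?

Let f[k] be the best product for length k (with at least one cut). For each first piece i, the rest contributes max(k−i, f[k−i]).
f[2] = 1×max(1,0) = 1×1 = 1
f[3] = 1×max(2,1) = 1×2 = 2
f[4] = 2×max(2,1) = 2×2 = 4
f[5] = 2×max(3,2) = 2×3 = 6
f[6] = 3×max(3,2) = 3×3 = 9
f[7] = 2×max(5,6) = 2×6 = 12
f[8] = 2×max(6,9) = 2×9 = 18
f[9] = 3×max(6,9) = 3×9 = 27
One optimal split: 3 + 3 + 3; product 3×3×3 = 27.

27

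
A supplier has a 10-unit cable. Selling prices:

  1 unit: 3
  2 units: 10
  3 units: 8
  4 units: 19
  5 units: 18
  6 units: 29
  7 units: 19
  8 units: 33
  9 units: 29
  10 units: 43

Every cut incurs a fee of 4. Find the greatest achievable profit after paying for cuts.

44

Let v[k] be the best obtainable value from length k. For each k, try every first piece i and keep the best of price[i] + v[k−i] minus the 4 cut fee when i<k.
v[1] = 3
v[2] = max(3+3-4, 10+0) = 10
v[3] = max(3+10-4, 10+3-4, 8+0) = 9
v[4] = max(3+9-4, 10+10-4, 8+3-4, 19+0) = 19
v[5] = max(3+19-4, 10+9-4, 8+10-4, 19+3-4, 18+0) = 18
v[6] = max(3+18-4, 10+19-4, 8+9-4, 19+10-4, 18+3-4, 29+0) = 29
v[7] = max(3+29-4, 10+18-4, 8+19-4, …, 29+3-4, 19+0) = 28
v[8] = max(3+28-4, 10+29-4, 8+18-4, …, 19+3-4, 33+0) = 35
v[9] = max(3+35-4, 10+28-4, 8+29-4, …, 33+3-4, 29+0) = 34
v[10] = max(3+34-4, 10+35-4, 8+28-4, …, 29+3-4, 43+0) = 44
One optimal plan: pieces 6 + 4 (1 cut) → 48 − 4 = 44.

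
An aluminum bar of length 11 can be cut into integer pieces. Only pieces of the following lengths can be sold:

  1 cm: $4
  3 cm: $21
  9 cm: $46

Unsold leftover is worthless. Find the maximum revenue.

71

Consider every possible first cut. best[k] is the best of p[i]+best[k−i] over all sellable i≤k.
best[1] = 4
best[2] = 8  (first piece 1, then best[1]=4)
best[3] = max(4+8, 21+0) = 21
best[4] = max(4+21, 21+4) = 25
best[5] = max(4+25, 21+8) = 29
best[6] = max(4+29, 21+21) = 42
best[7] = max(4+42, 21+25) = 46
best[8] = max(4+46, 21+29) = 50
best[9] = max(4+50, 21+42, 46+0) = 63
best[10] = max(4+63, 21+46, 46+4) = 67
best[11] = max(4+67, 21+50, 46+8) = 71
One optimal cutting: 3 + 3 + 3 + 1 + 1 → $71.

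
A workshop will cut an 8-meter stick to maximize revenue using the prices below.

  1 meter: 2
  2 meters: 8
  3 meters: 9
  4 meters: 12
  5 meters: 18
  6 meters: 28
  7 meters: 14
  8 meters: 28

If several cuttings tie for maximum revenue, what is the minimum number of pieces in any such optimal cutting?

Consider every possible first cut. r[k] is the best of p[i]+r[k−i] over all sellable i≤k.
r[1] = 2
r[2] = max(2+2, 8+0) = 8
r[3] = max(2+8, 8+2, 9+0) = 10
r[4] = max(2+10, 8+8, 9+2, 12+0) = 16
r[5] = max(2+16, 8+10, 9+8, 12+2, 18+0) = 18
r[6] = max(2+18, 8+16, 9+10, 12+8, 18+2, 28+0) = 28
r[7] = max(2+28, 8+18, 9+16, …, 28+2, 14+0) = 30
r[8] = max(2+30, 8+28, 9+18, …, 14+2, 28+0) = 36
Maximum revenue is 36.
Now minimize piece count subject to staying optimal: for each k, pieces[k] = 1 + min over i with p[i]+r[k−i]=r[k] of pieces[k−i].
pieces[5] = 1
pieces[6] = 1
pieces[7] = 2
pieces[8] = 2

2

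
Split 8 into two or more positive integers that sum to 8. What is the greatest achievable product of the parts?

Fill prod[k] for k=2..8: at each k try every first piece i and multiply by the better of (k−i) uncut or prod[k−i].
prod[2] = 1*max(1,0) = 1*1 = 1
prod[3] = 1*max(2,1) = 1*2 = 2
prod[4] = 2*max(2,1) = 2*2 = 4
prod[5] = 2*max(3,2) = 2*3 = 6
prod[6] = 3*max(3,2) = 3*3 = 9
prod[7] = 2*max(5,6) = 2*6 = 12
prod[8] = 2*max(6,9) = 2*9 = 18
One optimal split: 3 + 3 + 2; product 3*3*2 = 18.

18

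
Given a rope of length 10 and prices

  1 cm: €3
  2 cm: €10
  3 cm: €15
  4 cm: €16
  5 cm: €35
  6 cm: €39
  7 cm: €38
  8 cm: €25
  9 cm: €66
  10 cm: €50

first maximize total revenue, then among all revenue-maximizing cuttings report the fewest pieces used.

2

Build r[k] bottom-up: r[k] = max over allowed piece i of (p[i] + r[k−i]).
r[1] = 3
r[2] = max(3+3, 10+0) = 10
r[3] = max(3+10, 10+3, 15+0) = 15
r[4] = max(3+15, 10+10, 15+3, 16+0) = 20
r[5] = max(3+20, 10+15, 15+10, 16+3, 35+0) = 35
r[6] = max(3+35, 10+20, 15+15, 16+10, 35+3, 39+0) = 39
r[7] = max(3+39, 10+35, 15+20, …, 39+3, 38+0) = 45
r[8] = max(3+45, 10+39, 15+35, …, 38+3, 25+0) = 50
r[9] = max(3+50, 10+45, 15+39, …, 25+3, 66+0) = 66
r[10] = max(3+66, 10+50, 15+45, …, 66+3, 50+0) = 70
Maximum revenue is €70.
Now minimize piece count subject to staying optimal: for each k, pieces[k] = 1 + min over i with p[i]+r[k−i]=r[k] of pieces[k−i].
pieces[7] = 2
pieces[8] = 2
pieces[9] = 1
pieces[10] = 2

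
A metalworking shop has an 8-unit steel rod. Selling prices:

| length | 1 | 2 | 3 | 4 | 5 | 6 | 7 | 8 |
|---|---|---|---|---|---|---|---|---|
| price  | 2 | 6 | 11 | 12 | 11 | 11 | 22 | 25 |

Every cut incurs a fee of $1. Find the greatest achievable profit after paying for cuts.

Let v[k] be the best obtainable value from length k. For each k, try every first piece i and keep the best of price[i] + v[k−i] minus the 1 cut fee when i<k.
v[1] = 2
v[2] = max(2+2-1, 6+0) = 6
v[3] = max(2+6-1, 6+2-1, 11+0) = 11
v[4] = max(2+11-1, 6+6-1, 11+2-1, 12+0) = 12
v[5] = max(2+12-1, 6+11-1, 11+6-1, 12+2-1, 11+0) = 16
v[6] = max(2+16-1, 6+12-1, 11+11-1, 12+6-1, 11+2-1, 11+0) = 21
v[7] = max(2+21-1, 6+16-1, 11+12-1, …, 11+2-1, 22+0) = 22
v[8] = max(2+22-1, 6+21-1, 11+16-1, …, 22+2-1, 25+0) = 26
One optimal plan: pieces 3 + 3 + 2 (2 cuts) → $28 − $2 = $26.

26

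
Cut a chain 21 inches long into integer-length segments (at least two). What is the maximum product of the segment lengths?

Define prod[k] = max over 1≤i<k of i · max(k−i, prod[k−i]); the inner max lets the remainder stay uncut if that's better.
prod[2] = 1·max(1,0) = 1·1 = 1
prod[3] = max(1·2, 2·1) = 2
prod[4] = max(1·3, 2·2, 3·1) = 4
prod[5] = max(1·4, 2·3, 3·2, 4·1) = 6
prod[6] = max(1·6, 2·4, 3·3, 4·2, 5·1) = 9
prod[7] = max(1·9, 2·6, 3·4, 4·3, 5·2, 6·1) = 12
prod[8] = max(1·12, 2·9, 3·6, …, 6·2, 7·1) = 18
prod[9] = max(1·18, 2·12, 3·9, …, 7·2, 8·1) = 27
prod[10] = max(1·27, 2·18, 3·12, …, 8·2, 9·1) = 36
prod[11] = max(1·36, 2·27, 3·18, …, 9·2, 10·1) = 54
prod[12] = max(1·54, 2·36, 3·27, …, 10·2, 11·1) = 81
prod[13] = max(1·81, 2·54, 3·36, …, 11·2, 12·1) = 108
prod[14] = max(1·108, 2·81, 3·54, …, 12·2, 13·1) = 162
prod[15] = max(1·162, 2·108, 3·81, …, 13·2, 14·1) = 243
prod[16] = max(1·243, 2·162, 3·108, …, 14·2, 15·1) = 324
prod[17] = max(1·324, 2·243, 3·162, …, 15·2, 16·1) = 486
prod[18] = max(1·486, 2·324, 3·243, …, 16·2, 17·1) = 729
prod[19] = max(1·729, 2·486, 3·324, …, 17·2, 18·1) = 972
prod[20] = max(1·972, 2·729, 3·486, …, 18·2, 19·1) = 1458
prod[21] = max(1·1458, 2·972, 3·729, …, 19·2, 20·1) = 2187
One optimal split: 3 + 3 + 3 + 3 + 3 + 3 + 3; product 3·3·3·3·3·3·3 = 2187.

2187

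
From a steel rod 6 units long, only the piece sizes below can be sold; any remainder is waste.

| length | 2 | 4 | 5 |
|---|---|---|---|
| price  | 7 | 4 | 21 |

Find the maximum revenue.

Consider every possible first cut. f[k] is the best of p[i]+f[k−i] over all sellable i≤k.
f[1] = 0
f[2] = 7
f[3] = 7
f[4] = max(7+7, 4+0) = 14
f[5] = max(7+7, 4+0, 21+0) = 21
f[6] = max(7+14, 4+7, 21+0) = 21
One optimal cutting: pieces 5 with 1 unit of scrap → $21.

21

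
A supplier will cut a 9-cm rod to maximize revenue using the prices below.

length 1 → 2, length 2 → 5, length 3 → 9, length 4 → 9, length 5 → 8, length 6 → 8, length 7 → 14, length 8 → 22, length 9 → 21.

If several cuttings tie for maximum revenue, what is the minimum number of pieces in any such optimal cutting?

3

Consider every possible first cut. r[k] is the best of p[i]+r[k−i] over all sellable i≤k.
r[1] = 2
r[2] = max(2+2, 5+0) = 5
r[3] = max(2+5, 5+2, 9+0) = 9
r[4] = max(2+9, 5+5, 9+2, 9+0) = 11
r[5] = max(2+11, 5+9, 9+5, 9+2, 8+0) = 14
r[6] = max(2+14, 5+11, 9+9, 9+5, 8+2, 8+0) = 18
r[7] = max(2+18, 5+14, 9+11, …, 8+2, 14+0) = 20
r[8] = max(2+20, 5+18, 9+14, …, 14+2, 22+0) = 23
r[9] = max(2+23, 5+20, 9+18, …, 22+2, 21+0) = 27
Maximum revenue is 27.
Now minimize piece count subject to staying optimal: for each k, pieces[k] = 1 + min over i with p[i]+r[k−i]=r[k] of pieces[k−i].
pieces[6] = 2
pieces[7] = 3
pieces[8] = 3
pieces[9] = 3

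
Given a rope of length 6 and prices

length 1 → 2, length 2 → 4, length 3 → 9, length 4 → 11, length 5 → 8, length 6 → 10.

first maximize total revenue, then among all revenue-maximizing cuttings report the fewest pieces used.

2

Build r[k] bottom-up: r[k] = max over allowed piece i of (p[i] + r[k−i]).
r[1] = 2
r[2] = max(2+2, 4+0) = 4
r[3] = max(2+4, 4+2, 9+0) = 9
r[4] = max(2+9, 4+4, 9+2, 11+0) = 11
r[5] = max(2+11, 4+9, 9+4, 11+2, 8+0) = 13
r[6] = max(2+13, 4+11, 9+9, 11+4, 8+2, 10+0) = 18
Maximum revenue is 18.
Now minimize piece count subject to staying optimal: for each k, pieces[k] = 1 + min over i with p[i]+r[k−i]=r[k] of pieces[k−i].
pieces[3] = 1
pieces[4] = 1
pieces[5] = 2
pieces[6] = 2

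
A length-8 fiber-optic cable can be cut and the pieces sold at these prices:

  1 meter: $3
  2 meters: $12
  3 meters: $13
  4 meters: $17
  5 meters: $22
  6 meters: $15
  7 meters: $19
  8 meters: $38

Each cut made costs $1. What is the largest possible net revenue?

45

Let v[k] be the best obtainable value from length k. For each k, try every first piece i and keep the best of price[i] + v[k−i] minus the 1 cut fee when i<k.
v[1] = 3
v[2] = max(3+3-1, 12+0) = 12
v[3] = max(3+12-1, 12+3-1, 13+0) = 14
v[4] = max(3+14-1, 12+12-1, 13+3-1, 17+0) = 23
v[5] = max(3+23-1, 12+14-1, 13+12-1, 17+3-1, 22+0) = 25
v[6] = max(3+25-1, 12+23-1, 13+14-1, 17+12-1, 22+3-1, 15+0) = 34
v[7] = max(3+34-1, 12+25-1, 13+23-1, …, 15+3-1, 19+0) = 36
v[8] = max(3+36-1, 12+34-1, 13+25-1, …, 19+3-1, 38+0) = 45
One optimal plan: pieces 2 + 2 + 2 + 2 (3 cuts) → $48 − $3 = $45.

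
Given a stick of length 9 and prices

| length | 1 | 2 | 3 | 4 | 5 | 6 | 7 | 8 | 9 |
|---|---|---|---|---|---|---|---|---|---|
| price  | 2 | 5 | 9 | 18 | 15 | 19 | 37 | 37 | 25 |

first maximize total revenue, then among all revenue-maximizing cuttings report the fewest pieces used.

Let r[k] be the best obtainable value from length k. For each k, try every first piece i and keep the best of price[i] + r[k−i].
r[1] = 2
r[2] = max(2+2, 5+0) = 5
r[3] = max(2+5, 5+2, 9+0) = 9
r[4] = max(2+9, 5+5, 9+2, 18+0) = 18
r[5] = max(2+18, 5+9, 9+5, 18+2, 15+0) = 20
r[6] = max(2+20, 5+18, 9+9, 18+5, 15+2, 19+0) = 23
r[7] = max(2+23, 5+20, 9+18, …, 19+2, 37+0) = 37
r[8] = max(2+37, 5+23, 9+20, …, 37+2, 37+0) = 39
r[9] = max(2+39, 5+37, 9+23, …, 37+2, 25+0) = 42
Maximum revenue is €42.
Now minimize piece count subject to staying optimal: for each k, pieces[k] = 1 + min over i with p[i]+r[k−i]=r[k] of pieces[k−i].
pieces[6] = 2
pieces[7] = 1
pieces[8] = 2
pieces[9] = 2

2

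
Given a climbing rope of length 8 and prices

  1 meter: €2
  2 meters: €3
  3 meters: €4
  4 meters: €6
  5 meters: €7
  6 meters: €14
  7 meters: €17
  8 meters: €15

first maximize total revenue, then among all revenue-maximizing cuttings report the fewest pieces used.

Build r[k] bottom-up: r[k] = max over allowed piece i of (p[i] + r[k−i]).
r[1] = 2
r[2] = max(2+2, 3+0) = 4
r[3] = max(2+4, 3+2, 4+0) = 6
r[4] = max(2+6, 3+4, 4+2, 6+0) = 8
r[5] = max(2+8, 3+6, 4+4, 6+2, 7+0) = 10
r[6] = max(2+10, 3+8, 4+6, 6+4, 7+2, 14+0) = 14
r[7] = max(2+14, 3+10, 4+8, …, 14+2, 17+0) = 17
r[8] = max(2+17, 3+14, 4+10, …, 17+2, 15+0) = 19
Maximum revenue is €19.
Now minimize piece count subject to staying optimal: for each k, pieces[k] = 1 + min over i with p[i]+r[k−i]=r[k] of pieces[k−i].
pieces[5] = 5
pieces[6] = 1
pieces[7] = 1
pieces[8] = 2

2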